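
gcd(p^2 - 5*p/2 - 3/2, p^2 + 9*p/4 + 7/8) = p + 1/2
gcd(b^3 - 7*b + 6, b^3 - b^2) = b - 1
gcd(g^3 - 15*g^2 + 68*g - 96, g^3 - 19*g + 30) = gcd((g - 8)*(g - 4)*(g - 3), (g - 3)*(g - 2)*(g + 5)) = g - 3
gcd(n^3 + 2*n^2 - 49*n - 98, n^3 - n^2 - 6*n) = n + 2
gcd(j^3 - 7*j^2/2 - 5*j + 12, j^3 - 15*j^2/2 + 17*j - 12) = j^2 - 11*j/2 + 6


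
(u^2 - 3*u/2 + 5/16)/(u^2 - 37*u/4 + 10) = (u - 1/4)/(u - 8)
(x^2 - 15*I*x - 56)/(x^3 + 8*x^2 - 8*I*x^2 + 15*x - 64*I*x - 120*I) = (x - 7*I)/(x^2 + 8*x + 15)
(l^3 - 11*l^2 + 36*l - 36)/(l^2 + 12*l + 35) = (l^3 - 11*l^2 + 36*l - 36)/(l^2 + 12*l + 35)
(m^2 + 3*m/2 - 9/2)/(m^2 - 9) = (m - 3/2)/(m - 3)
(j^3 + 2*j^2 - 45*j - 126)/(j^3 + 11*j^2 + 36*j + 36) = (j - 7)/(j + 2)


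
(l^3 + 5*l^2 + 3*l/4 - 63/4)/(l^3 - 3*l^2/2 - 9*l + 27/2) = (l + 7/2)/(l - 3)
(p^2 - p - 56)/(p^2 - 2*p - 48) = (p + 7)/(p + 6)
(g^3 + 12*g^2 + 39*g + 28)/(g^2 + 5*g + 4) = g + 7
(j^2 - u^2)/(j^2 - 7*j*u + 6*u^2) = (-j - u)/(-j + 6*u)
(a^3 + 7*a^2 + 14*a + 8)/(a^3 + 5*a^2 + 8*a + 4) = (a + 4)/(a + 2)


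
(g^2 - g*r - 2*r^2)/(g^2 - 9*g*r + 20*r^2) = (g^2 - g*r - 2*r^2)/(g^2 - 9*g*r + 20*r^2)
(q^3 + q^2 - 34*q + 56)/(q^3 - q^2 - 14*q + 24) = (q^2 + 3*q - 28)/(q^2 + q - 12)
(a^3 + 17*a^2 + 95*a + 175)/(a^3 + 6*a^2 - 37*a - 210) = (a + 5)/(a - 6)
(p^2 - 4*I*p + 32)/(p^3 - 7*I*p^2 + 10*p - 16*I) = (p + 4*I)/(p^2 + I*p + 2)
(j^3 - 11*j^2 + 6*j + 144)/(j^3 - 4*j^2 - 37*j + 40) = (j^2 - 3*j - 18)/(j^2 + 4*j - 5)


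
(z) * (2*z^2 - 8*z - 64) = 2*z^3 - 8*z^2 - 64*z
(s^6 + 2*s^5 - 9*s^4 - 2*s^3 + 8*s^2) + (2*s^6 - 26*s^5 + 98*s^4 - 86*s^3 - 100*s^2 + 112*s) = 3*s^6 - 24*s^5 + 89*s^4 - 88*s^3 - 92*s^2 + 112*s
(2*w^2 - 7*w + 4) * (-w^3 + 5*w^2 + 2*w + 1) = -2*w^5 + 17*w^4 - 35*w^3 + 8*w^2 + w + 4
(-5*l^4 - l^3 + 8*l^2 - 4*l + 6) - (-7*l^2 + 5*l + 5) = -5*l^4 - l^3 + 15*l^2 - 9*l + 1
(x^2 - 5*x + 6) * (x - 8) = x^3 - 13*x^2 + 46*x - 48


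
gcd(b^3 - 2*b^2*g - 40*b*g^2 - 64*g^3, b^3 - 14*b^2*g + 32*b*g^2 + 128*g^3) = b^2 - 6*b*g - 16*g^2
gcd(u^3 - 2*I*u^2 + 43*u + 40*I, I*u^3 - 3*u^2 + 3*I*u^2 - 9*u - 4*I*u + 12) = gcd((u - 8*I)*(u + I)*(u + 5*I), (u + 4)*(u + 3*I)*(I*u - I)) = 1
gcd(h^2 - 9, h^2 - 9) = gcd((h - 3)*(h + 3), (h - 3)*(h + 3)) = h^2 - 9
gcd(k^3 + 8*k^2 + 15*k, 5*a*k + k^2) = k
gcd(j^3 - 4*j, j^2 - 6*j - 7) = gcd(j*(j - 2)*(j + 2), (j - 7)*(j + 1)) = 1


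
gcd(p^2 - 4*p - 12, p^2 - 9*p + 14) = 1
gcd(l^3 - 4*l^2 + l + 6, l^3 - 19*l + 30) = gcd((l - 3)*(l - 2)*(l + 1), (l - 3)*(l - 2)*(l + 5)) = l^2 - 5*l + 6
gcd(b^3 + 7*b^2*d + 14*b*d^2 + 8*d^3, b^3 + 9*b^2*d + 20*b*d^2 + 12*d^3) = b^2 + 3*b*d + 2*d^2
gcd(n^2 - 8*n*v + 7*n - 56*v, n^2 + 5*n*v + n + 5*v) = 1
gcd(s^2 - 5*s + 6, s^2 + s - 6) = s - 2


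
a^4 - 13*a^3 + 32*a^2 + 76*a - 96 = (a - 8)*(a - 6)*(a - 1)*(a + 2)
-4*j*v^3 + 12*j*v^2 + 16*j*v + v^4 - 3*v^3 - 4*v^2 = v*(-4*j + v)*(v - 4)*(v + 1)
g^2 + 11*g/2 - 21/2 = (g - 3/2)*(g + 7)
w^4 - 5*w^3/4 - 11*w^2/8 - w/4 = w*(w - 2)*(w + 1/4)*(w + 1/2)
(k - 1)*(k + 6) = k^2 + 5*k - 6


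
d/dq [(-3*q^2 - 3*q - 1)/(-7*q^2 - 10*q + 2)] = (9*q^2 - 26*q - 16)/(49*q^4 + 140*q^3 + 72*q^2 - 40*q + 4)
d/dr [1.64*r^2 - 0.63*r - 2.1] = 3.28*r - 0.63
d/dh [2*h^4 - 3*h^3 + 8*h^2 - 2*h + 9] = 8*h^3 - 9*h^2 + 16*h - 2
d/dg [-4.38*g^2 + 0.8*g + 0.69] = 0.8 - 8.76*g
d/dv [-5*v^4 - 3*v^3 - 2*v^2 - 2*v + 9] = -20*v^3 - 9*v^2 - 4*v - 2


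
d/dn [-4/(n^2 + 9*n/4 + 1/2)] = 16*(8*n + 9)/(4*n^2 + 9*n + 2)^2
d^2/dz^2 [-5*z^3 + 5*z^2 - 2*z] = 10 - 30*z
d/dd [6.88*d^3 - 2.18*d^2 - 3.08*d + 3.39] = 20.64*d^2 - 4.36*d - 3.08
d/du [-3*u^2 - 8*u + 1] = -6*u - 8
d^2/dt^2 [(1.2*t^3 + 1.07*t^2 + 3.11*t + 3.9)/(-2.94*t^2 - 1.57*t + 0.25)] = (1.4210854715202e-14*t^5 - 51.56514*t^3 - 204.15294*t^2 - 122.17482*t - 27.53432)/(25.412184*t^6 + 40.711356*t^5 + 15.257718*t^4 - 3.053807*t^3 - 1.297425*t^2 + 0.294375*t - 0.015625)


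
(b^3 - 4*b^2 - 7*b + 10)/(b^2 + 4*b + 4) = (b^2 - 6*b + 5)/(b + 2)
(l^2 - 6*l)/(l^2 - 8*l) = (l - 6)/(l - 8)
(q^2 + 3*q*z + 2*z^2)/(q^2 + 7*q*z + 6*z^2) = (q + 2*z)/(q + 6*z)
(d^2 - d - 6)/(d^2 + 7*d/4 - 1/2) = 4*(d - 3)/(4*d - 1)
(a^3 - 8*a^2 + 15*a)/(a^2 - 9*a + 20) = a*(a - 3)/(a - 4)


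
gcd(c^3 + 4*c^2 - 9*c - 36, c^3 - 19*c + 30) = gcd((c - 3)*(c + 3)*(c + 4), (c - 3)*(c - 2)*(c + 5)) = c - 3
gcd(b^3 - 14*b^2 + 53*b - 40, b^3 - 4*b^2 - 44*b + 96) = b - 8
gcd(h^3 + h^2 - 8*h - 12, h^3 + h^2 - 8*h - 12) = h^3 + h^2 - 8*h - 12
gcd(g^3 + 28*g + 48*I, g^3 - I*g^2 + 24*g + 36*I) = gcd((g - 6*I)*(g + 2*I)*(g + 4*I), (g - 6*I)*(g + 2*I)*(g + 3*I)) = g^2 - 4*I*g + 12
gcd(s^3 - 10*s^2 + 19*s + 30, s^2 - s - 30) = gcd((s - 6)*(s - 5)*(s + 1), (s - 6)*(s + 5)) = s - 6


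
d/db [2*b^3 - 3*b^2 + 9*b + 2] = 6*b^2 - 6*b + 9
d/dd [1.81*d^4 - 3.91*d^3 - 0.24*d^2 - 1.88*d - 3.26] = 7.24*d^3 - 11.73*d^2 - 0.48*d - 1.88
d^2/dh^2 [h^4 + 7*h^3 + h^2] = 12*h^2 + 42*h + 2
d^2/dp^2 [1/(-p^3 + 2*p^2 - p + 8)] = 2*((3*p - 2)*(p^3 - 2*p^2 + p - 8) - (3*p^2 - 4*p + 1)^2)/(p^3 - 2*p^2 + p - 8)^3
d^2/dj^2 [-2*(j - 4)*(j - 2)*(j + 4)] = 8 - 12*j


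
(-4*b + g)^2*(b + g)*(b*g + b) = 16*b^4*g + 16*b^4 + 8*b^3*g^2 + 8*b^3*g - 7*b^2*g^3 - 7*b^2*g^2 + b*g^4 + b*g^3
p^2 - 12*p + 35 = (p - 7)*(p - 5)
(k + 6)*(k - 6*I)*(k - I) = k^3 + 6*k^2 - 7*I*k^2 - 6*k - 42*I*k - 36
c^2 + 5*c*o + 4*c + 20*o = (c + 4)*(c + 5*o)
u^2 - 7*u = u*(u - 7)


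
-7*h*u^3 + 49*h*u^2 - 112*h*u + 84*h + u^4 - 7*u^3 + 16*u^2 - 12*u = (-7*h + u)*(u - 3)*(u - 2)^2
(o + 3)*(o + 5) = o^2 + 8*o + 15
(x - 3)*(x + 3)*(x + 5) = x^3 + 5*x^2 - 9*x - 45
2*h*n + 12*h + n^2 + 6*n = (2*h + n)*(n + 6)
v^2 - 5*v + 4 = (v - 4)*(v - 1)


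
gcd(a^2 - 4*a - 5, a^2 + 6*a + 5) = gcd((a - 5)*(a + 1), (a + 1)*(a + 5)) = a + 1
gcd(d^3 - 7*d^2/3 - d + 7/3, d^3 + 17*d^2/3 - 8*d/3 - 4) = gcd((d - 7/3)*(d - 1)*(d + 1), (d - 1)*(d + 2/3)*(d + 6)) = d - 1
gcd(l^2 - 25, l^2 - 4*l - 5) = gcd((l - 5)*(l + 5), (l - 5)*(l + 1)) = l - 5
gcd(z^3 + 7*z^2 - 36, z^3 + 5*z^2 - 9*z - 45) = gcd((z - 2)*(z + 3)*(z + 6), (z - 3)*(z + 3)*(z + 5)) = z + 3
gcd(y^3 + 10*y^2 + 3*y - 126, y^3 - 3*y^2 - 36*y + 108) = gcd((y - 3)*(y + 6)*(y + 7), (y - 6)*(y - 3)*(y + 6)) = y^2 + 3*y - 18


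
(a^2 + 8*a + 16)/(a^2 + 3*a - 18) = (a^2 + 8*a + 16)/(a^2 + 3*a - 18)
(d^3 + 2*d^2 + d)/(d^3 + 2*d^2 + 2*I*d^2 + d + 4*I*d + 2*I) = d/(d + 2*I)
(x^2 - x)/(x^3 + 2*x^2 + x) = (x - 1)/(x^2 + 2*x + 1)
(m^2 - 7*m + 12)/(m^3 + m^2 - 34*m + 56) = (m - 3)/(m^2 + 5*m - 14)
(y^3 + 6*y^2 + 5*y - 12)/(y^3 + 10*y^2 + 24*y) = (y^2 + 2*y - 3)/(y*(y + 6))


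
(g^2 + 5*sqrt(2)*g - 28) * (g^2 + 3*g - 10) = g^4 + 3*g^3 + 5*sqrt(2)*g^3 - 38*g^2 + 15*sqrt(2)*g^2 - 84*g - 50*sqrt(2)*g + 280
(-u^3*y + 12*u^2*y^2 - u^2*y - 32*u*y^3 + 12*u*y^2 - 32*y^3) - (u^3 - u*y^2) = -u^3*y - u^3 + 12*u^2*y^2 - u^2*y - 32*u*y^3 + 13*u*y^2 - 32*y^3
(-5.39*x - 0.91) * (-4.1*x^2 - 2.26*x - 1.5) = 22.099*x^3 + 15.9124*x^2 + 10.1416*x + 1.365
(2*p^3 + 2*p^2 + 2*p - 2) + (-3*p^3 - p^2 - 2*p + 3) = -p^3 + p^2 + 1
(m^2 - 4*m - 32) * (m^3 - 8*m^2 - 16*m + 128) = m^5 - 12*m^4 - 16*m^3 + 448*m^2 - 4096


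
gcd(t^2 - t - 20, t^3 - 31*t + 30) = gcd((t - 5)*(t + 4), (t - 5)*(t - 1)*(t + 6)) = t - 5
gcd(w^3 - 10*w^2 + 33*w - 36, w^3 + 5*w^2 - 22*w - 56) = w - 4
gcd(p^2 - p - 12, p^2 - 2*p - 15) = p + 3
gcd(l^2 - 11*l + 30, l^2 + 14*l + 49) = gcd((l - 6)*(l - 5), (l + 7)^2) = 1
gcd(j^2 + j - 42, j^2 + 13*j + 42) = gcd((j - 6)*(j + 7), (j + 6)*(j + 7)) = j + 7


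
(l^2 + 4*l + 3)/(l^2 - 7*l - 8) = (l + 3)/(l - 8)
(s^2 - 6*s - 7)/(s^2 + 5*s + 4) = (s - 7)/(s + 4)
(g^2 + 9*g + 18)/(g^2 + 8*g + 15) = (g + 6)/(g + 5)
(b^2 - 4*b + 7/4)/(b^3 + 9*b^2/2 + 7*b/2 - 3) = (b - 7/2)/(b^2 + 5*b + 6)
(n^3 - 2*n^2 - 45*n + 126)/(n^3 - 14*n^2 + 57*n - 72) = (n^2 + n - 42)/(n^2 - 11*n + 24)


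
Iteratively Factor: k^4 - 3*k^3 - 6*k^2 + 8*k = (k)*(k^3 - 3*k^2 - 6*k + 8) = k*(k - 1)*(k^2 - 2*k - 8) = k*(k - 1)*(k + 2)*(k - 4)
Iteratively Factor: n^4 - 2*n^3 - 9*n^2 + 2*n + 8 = (n - 1)*(n^3 - n^2 - 10*n - 8) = (n - 1)*(n + 2)*(n^2 - 3*n - 4) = (n - 4)*(n - 1)*(n + 2)*(n + 1)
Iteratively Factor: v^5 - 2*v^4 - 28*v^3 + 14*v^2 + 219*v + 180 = (v + 3)*(v^4 - 5*v^3 - 13*v^2 + 53*v + 60) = (v - 5)*(v + 3)*(v^3 - 13*v - 12) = (v - 5)*(v + 1)*(v + 3)*(v^2 - v - 12) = (v - 5)*(v + 1)*(v + 3)^2*(v - 4)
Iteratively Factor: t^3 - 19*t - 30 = (t + 2)*(t^2 - 2*t - 15) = (t - 5)*(t + 2)*(t + 3)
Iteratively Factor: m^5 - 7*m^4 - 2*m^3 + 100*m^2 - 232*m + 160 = (m - 2)*(m^4 - 5*m^3 - 12*m^2 + 76*m - 80) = (m - 2)*(m + 4)*(m^3 - 9*m^2 + 24*m - 20) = (m - 2)^2*(m + 4)*(m^2 - 7*m + 10) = (m - 5)*(m - 2)^2*(m + 4)*(m - 2)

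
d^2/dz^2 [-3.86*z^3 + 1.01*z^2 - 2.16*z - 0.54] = 2.02 - 23.16*z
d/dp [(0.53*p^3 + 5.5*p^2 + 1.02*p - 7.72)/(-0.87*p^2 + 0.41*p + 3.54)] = (-0.4611*p^4 + 0.4346*p^3 + 8.771*p^2 + 25.5072*p + 6.776)/(0.7569*p^4 - 0.7134*p^3 - 5.9915*p^2 + 2.9028*p + 12.5316)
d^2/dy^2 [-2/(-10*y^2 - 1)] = 40*(30*y^2 - 1)/(10*y^2 + 1)^3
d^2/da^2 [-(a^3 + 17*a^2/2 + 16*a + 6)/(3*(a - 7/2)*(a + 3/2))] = 4*(-1352*a^3 - 5868*a^2 - 9558*a - 3897)/(3*(64*a^6 - 384*a^5 - 240*a^4 + 3520*a^3 + 1260*a^2 - 10584*a - 9261))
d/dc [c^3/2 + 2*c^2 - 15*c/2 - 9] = 3*c^2/2 + 4*c - 15/2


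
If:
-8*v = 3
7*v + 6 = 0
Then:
No Solution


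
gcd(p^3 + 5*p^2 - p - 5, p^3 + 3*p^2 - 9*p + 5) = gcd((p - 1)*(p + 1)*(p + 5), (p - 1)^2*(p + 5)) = p^2 + 4*p - 5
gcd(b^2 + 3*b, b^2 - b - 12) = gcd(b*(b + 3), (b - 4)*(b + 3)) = b + 3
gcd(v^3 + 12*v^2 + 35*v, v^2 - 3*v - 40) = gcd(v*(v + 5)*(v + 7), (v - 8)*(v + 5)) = v + 5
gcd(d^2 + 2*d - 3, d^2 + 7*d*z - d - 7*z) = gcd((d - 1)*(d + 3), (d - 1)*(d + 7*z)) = d - 1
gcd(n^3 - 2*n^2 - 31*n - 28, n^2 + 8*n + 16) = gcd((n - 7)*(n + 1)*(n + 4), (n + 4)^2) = n + 4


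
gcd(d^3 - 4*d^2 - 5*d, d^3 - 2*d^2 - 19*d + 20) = d - 5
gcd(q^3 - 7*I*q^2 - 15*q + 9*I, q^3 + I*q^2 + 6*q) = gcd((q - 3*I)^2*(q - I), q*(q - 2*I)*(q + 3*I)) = 1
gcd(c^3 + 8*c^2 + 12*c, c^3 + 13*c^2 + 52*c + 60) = c^2 + 8*c + 12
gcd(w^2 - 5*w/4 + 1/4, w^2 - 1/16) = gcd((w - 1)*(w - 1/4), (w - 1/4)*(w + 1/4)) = w - 1/4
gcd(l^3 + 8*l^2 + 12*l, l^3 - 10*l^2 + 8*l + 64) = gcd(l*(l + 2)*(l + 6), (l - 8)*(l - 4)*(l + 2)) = l + 2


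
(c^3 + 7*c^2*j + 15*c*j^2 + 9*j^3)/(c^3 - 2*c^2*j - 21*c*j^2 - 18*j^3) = (c + 3*j)/(c - 6*j)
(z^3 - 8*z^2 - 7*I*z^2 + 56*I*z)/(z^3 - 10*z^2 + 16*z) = (z - 7*I)/(z - 2)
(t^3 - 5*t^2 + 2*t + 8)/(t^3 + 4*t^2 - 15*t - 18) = (t^2 - 6*t + 8)/(t^2 + 3*t - 18)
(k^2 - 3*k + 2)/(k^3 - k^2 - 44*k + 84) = (k - 1)/(k^2 + k - 42)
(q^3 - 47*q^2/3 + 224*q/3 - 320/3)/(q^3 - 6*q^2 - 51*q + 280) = (q - 8/3)/(q + 7)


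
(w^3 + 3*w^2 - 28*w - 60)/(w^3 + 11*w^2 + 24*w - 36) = (w^2 - 3*w - 10)/(w^2 + 5*w - 6)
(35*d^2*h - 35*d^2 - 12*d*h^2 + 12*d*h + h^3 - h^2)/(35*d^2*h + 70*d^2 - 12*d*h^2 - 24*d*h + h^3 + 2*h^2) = (h - 1)/(h + 2)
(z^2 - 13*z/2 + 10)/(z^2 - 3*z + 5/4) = 2*(z - 4)/(2*z - 1)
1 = 1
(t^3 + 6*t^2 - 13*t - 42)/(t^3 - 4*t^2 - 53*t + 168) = (t + 2)/(t - 8)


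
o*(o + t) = o^2 + o*t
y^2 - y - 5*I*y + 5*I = (y - 1)*(y - 5*I)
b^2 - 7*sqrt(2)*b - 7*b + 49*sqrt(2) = (b - 7)*(b - 7*sqrt(2))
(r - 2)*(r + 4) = r^2 + 2*r - 8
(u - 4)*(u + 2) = u^2 - 2*u - 8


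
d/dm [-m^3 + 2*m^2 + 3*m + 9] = -3*m^2 + 4*m + 3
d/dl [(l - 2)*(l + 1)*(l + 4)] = 3*l^2 + 6*l - 6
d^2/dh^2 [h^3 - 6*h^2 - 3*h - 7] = 6*h - 12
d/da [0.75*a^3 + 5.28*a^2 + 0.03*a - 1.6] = 2.25*a^2 + 10.56*a + 0.03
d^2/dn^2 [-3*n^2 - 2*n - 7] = -6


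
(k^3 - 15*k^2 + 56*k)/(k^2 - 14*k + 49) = k*(k - 8)/(k - 7)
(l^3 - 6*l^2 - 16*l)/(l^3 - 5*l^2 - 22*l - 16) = l/(l + 1)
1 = 1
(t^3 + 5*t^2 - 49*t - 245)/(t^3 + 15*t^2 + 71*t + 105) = (t - 7)/(t + 3)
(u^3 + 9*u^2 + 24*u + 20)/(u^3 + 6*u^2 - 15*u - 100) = (u^2 + 4*u + 4)/(u^2 + u - 20)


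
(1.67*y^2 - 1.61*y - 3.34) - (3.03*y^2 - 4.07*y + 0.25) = -1.36*y^2 + 2.46*y - 3.59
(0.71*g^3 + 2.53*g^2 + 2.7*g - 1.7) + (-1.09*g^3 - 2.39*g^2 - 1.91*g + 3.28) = -0.38*g^3 + 0.14*g^2 + 0.79*g + 1.58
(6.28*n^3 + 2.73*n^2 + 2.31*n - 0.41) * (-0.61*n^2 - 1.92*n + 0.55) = -3.8308*n^5 - 13.7229*n^4 - 3.1967*n^3 - 2.6836*n^2 + 2.0577*n - 0.2255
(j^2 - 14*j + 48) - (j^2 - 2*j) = 48 - 12*j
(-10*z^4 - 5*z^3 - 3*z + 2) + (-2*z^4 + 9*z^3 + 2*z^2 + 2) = -12*z^4 + 4*z^3 + 2*z^2 - 3*z + 4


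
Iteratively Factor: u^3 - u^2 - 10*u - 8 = (u - 4)*(u^2 + 3*u + 2) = (u - 4)*(u + 2)*(u + 1)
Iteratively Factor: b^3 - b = (b)*(b^2 - 1) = b*(b + 1)*(b - 1)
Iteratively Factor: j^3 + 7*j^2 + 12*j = (j)*(j^2 + 7*j + 12) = j*(j + 4)*(j + 3)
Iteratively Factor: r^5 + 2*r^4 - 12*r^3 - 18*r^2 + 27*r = (r - 3)*(r^4 + 5*r^3 + 3*r^2 - 9*r) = (r - 3)*(r + 3)*(r^3 + 2*r^2 - 3*r) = r*(r - 3)*(r + 3)*(r^2 + 2*r - 3) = r*(r - 3)*(r + 3)^2*(r - 1)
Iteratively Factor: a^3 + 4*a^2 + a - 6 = (a + 3)*(a^2 + a - 2) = (a - 1)*(a + 3)*(a + 2)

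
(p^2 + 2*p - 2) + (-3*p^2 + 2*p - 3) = -2*p^2 + 4*p - 5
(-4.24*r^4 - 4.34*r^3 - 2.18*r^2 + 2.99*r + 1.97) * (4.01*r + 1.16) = -17.0024*r^5 - 22.3218*r^4 - 13.7762*r^3 + 9.4611*r^2 + 11.3681*r + 2.2852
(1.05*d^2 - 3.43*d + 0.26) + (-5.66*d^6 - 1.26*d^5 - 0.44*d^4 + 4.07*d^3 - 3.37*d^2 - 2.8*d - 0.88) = -5.66*d^6 - 1.26*d^5 - 0.44*d^4 + 4.07*d^3 - 2.32*d^2 - 6.23*d - 0.62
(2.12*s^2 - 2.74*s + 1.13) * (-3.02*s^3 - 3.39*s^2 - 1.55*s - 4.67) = -6.4024*s^5 + 1.088*s^4 + 2.59*s^3 - 9.4841*s^2 + 11.0443*s - 5.2771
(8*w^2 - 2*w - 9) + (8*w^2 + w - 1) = 16*w^2 - w - 10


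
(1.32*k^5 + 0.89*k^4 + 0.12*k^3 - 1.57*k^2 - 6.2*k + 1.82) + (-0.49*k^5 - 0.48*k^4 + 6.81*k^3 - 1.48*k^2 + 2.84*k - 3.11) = 0.83*k^5 + 0.41*k^4 + 6.93*k^3 - 3.05*k^2 - 3.36*k - 1.29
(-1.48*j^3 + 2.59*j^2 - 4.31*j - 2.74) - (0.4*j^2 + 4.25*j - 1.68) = -1.48*j^3 + 2.19*j^2 - 8.56*j - 1.06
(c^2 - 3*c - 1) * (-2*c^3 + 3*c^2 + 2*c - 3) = -2*c^5 + 9*c^4 - 5*c^3 - 12*c^2 + 7*c + 3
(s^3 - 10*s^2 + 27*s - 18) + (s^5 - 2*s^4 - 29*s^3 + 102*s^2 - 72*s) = s^5 - 2*s^4 - 28*s^3 + 92*s^2 - 45*s - 18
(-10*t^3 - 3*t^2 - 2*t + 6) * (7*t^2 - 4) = -70*t^5 - 21*t^4 + 26*t^3 + 54*t^2 + 8*t - 24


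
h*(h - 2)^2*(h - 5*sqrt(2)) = h^4 - 5*sqrt(2)*h^3 - 4*h^3 + 4*h^2 + 20*sqrt(2)*h^2 - 20*sqrt(2)*h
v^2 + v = v*(v + 1)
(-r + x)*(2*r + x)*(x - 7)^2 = -2*r^2*x^2 + 28*r^2*x - 98*r^2 + r*x^3 - 14*r*x^2 + 49*r*x + x^4 - 14*x^3 + 49*x^2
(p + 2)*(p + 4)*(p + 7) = p^3 + 13*p^2 + 50*p + 56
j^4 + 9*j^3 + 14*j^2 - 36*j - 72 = (j - 2)*(j + 2)*(j + 3)*(j + 6)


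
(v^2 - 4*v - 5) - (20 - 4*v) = v^2 - 25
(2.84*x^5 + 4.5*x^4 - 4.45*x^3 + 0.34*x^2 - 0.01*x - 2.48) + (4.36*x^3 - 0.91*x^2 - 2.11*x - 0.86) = 2.84*x^5 + 4.5*x^4 - 0.0899999999999999*x^3 - 0.57*x^2 - 2.12*x - 3.34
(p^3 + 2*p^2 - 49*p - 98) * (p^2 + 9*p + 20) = p^5 + 11*p^4 - 11*p^3 - 499*p^2 - 1862*p - 1960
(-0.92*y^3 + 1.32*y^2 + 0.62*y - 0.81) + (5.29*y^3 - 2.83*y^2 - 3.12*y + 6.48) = 4.37*y^3 - 1.51*y^2 - 2.5*y + 5.67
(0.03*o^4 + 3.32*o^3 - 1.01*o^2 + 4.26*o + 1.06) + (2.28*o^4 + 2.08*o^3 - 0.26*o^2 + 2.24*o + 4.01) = 2.31*o^4 + 5.4*o^3 - 1.27*o^2 + 6.5*o + 5.07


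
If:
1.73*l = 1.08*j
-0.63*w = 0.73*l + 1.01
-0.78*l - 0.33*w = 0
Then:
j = 2.13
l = 1.33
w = -3.14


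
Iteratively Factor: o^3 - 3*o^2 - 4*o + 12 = (o - 2)*(o^2 - o - 6) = (o - 3)*(o - 2)*(o + 2)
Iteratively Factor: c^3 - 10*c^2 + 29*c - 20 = (c - 4)*(c^2 - 6*c + 5) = (c - 5)*(c - 4)*(c - 1)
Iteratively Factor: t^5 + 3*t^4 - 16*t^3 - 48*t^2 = (t)*(t^4 + 3*t^3 - 16*t^2 - 48*t) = t^2*(t^3 + 3*t^2 - 16*t - 48) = t^2*(t + 4)*(t^2 - t - 12) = t^2*(t + 3)*(t + 4)*(t - 4)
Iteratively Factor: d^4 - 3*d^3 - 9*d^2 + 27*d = (d - 3)*(d^3 - 9*d) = (d - 3)^2*(d^2 + 3*d) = (d - 3)^2*(d + 3)*(d)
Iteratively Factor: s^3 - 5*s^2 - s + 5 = (s - 1)*(s^2 - 4*s - 5) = (s - 5)*(s - 1)*(s + 1)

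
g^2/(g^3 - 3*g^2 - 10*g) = g/(g^2 - 3*g - 10)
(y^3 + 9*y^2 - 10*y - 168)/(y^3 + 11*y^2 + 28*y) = (y^2 + 2*y - 24)/(y*(y + 4))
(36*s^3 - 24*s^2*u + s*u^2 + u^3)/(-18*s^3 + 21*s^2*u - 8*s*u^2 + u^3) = (-6*s - u)/(3*s - u)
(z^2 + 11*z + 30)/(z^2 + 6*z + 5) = (z + 6)/(z + 1)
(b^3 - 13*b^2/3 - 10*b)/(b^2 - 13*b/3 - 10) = b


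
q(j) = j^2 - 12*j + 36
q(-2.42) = 70.90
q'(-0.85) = -13.70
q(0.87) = 26.32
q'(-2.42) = -16.84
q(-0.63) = 43.96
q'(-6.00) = -24.00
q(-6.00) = 144.00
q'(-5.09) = -22.18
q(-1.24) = 52.42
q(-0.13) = 37.58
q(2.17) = 14.67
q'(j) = 2*j - 12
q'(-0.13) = -12.26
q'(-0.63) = -13.26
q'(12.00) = 12.00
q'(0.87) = -10.26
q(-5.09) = 122.99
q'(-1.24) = -14.48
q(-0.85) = 46.92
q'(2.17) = -7.66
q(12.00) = 36.00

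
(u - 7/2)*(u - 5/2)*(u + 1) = u^3 - 5*u^2 + 11*u/4 + 35/4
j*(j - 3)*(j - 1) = j^3 - 4*j^2 + 3*j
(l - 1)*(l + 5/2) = l^2 + 3*l/2 - 5/2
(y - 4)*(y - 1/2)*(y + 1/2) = y^3 - 4*y^2 - y/4 + 1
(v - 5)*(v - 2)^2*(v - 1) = v^4 - 10*v^3 + 33*v^2 - 44*v + 20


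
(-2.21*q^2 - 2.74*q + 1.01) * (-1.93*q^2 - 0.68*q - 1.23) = 4.2653*q^4 + 6.791*q^3 + 2.6322*q^2 + 2.6834*q - 1.2423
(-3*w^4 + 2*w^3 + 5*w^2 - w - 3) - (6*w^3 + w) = -3*w^4 - 4*w^3 + 5*w^2 - 2*w - 3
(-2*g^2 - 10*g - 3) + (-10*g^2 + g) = -12*g^2 - 9*g - 3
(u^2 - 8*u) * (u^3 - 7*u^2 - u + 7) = u^5 - 15*u^4 + 55*u^3 + 15*u^2 - 56*u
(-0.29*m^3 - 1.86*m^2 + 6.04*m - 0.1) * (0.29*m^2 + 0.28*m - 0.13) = -0.0841*m^5 - 0.6206*m^4 + 1.2685*m^3 + 1.904*m^2 - 0.8132*m + 0.013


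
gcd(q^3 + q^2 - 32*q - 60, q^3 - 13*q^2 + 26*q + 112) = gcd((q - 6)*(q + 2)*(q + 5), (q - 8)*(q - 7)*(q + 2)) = q + 2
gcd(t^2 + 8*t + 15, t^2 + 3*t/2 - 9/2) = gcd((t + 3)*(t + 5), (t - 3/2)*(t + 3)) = t + 3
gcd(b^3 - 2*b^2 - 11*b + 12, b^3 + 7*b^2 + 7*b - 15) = b^2 + 2*b - 3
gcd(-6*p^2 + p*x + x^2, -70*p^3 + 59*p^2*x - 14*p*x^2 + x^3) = -2*p + x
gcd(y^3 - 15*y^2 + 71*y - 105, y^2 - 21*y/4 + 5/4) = y - 5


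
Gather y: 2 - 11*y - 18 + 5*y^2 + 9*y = 5*y^2 - 2*y - 16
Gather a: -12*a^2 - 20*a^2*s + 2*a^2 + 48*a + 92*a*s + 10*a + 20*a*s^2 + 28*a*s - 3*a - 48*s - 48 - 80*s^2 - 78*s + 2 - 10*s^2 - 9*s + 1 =a^2*(-20*s - 10) + a*(20*s^2 + 120*s + 55) - 90*s^2 - 135*s - 45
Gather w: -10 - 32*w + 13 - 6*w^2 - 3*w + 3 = -6*w^2 - 35*w + 6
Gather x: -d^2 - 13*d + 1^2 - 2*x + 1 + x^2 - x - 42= -d^2 - 13*d + x^2 - 3*x - 40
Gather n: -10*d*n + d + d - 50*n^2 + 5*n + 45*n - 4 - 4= 2*d - 50*n^2 + n*(50 - 10*d) - 8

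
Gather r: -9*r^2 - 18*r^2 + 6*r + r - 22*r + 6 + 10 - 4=-27*r^2 - 15*r + 12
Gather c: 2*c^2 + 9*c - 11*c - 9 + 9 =2*c^2 - 2*c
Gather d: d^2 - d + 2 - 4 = d^2 - d - 2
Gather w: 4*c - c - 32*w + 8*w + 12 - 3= 3*c - 24*w + 9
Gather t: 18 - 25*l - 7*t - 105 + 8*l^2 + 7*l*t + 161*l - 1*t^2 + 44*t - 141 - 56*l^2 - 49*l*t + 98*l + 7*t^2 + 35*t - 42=-48*l^2 + 234*l + 6*t^2 + t*(72 - 42*l) - 270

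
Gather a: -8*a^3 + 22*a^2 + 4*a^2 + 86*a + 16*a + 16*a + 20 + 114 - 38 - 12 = -8*a^3 + 26*a^2 + 118*a + 84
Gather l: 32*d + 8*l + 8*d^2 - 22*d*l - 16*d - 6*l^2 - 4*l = 8*d^2 + 16*d - 6*l^2 + l*(4 - 22*d)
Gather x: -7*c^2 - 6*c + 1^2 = -7*c^2 - 6*c + 1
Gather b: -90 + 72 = -18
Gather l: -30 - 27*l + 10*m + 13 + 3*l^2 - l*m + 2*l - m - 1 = 3*l^2 + l*(-m - 25) + 9*m - 18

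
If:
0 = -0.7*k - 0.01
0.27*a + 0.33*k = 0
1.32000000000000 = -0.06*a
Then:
No Solution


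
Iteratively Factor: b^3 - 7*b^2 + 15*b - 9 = (b - 3)*(b^2 - 4*b + 3) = (b - 3)*(b - 1)*(b - 3)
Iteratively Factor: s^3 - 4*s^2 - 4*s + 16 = (s - 2)*(s^2 - 2*s - 8) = (s - 2)*(s + 2)*(s - 4)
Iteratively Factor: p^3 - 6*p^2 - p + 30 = (p + 2)*(p^2 - 8*p + 15) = (p - 5)*(p + 2)*(p - 3)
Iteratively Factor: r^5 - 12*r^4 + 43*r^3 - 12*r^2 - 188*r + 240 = (r + 2)*(r^4 - 14*r^3 + 71*r^2 - 154*r + 120) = (r - 4)*(r + 2)*(r^3 - 10*r^2 + 31*r - 30) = (r - 4)*(r - 2)*(r + 2)*(r^2 - 8*r + 15) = (r - 4)*(r - 3)*(r - 2)*(r + 2)*(r - 5)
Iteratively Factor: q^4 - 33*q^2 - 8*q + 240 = (q + 4)*(q^3 - 4*q^2 - 17*q + 60) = (q - 3)*(q + 4)*(q^2 - q - 20) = (q - 5)*(q - 3)*(q + 4)*(q + 4)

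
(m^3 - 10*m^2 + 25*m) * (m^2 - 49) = m^5 - 10*m^4 - 24*m^3 + 490*m^2 - 1225*m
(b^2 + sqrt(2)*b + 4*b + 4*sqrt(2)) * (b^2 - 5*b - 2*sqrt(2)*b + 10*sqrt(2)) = b^4 - sqrt(2)*b^3 - b^3 - 24*b^2 + sqrt(2)*b^2 + 4*b + 20*sqrt(2)*b + 80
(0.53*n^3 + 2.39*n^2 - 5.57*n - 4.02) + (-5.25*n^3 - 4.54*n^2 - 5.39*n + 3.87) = -4.72*n^3 - 2.15*n^2 - 10.96*n - 0.149999999999999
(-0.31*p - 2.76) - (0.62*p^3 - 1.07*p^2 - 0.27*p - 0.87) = -0.62*p^3 + 1.07*p^2 - 0.04*p - 1.89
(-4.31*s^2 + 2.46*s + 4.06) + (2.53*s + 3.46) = -4.31*s^2 + 4.99*s + 7.52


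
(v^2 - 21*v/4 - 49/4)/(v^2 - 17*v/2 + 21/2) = (4*v + 7)/(2*(2*v - 3))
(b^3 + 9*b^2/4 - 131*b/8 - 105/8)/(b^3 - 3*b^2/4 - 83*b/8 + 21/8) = (4*b^2 + 23*b + 15)/(4*b^2 + 11*b - 3)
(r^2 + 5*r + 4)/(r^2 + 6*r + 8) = (r + 1)/(r + 2)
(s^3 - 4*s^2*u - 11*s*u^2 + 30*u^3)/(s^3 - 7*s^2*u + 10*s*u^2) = (s + 3*u)/s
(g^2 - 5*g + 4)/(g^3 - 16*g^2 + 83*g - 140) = (g - 1)/(g^2 - 12*g + 35)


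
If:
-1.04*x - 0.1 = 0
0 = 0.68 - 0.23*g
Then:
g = 2.96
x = -0.10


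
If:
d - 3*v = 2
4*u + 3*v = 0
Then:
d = 3*v + 2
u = -3*v/4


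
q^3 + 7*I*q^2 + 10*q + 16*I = (q - 2*I)*(q + I)*(q + 8*I)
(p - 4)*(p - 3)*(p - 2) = p^3 - 9*p^2 + 26*p - 24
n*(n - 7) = n^2 - 7*n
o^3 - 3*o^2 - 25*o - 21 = (o - 7)*(o + 1)*(o + 3)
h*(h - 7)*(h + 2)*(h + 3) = h^4 - 2*h^3 - 29*h^2 - 42*h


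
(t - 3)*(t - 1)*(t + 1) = t^3 - 3*t^2 - t + 3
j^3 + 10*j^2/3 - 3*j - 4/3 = (j - 1)*(j + 1/3)*(j + 4)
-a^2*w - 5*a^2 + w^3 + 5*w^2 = (-a + w)*(a + w)*(w + 5)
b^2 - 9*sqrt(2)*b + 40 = (b - 5*sqrt(2))*(b - 4*sqrt(2))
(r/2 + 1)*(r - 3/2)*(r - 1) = r^3/2 - r^2/4 - 7*r/4 + 3/2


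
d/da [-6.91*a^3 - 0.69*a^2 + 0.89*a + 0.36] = -20.73*a^2 - 1.38*a + 0.89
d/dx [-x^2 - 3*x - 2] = -2*x - 3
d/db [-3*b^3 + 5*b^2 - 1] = b*(10 - 9*b)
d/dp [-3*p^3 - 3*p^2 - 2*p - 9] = -9*p^2 - 6*p - 2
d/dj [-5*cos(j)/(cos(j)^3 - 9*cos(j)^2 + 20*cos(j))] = 5*(9 - 2*cos(j))*sin(j)/(cos(j)^2 - 9*cos(j) + 20)^2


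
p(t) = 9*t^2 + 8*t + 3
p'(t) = 18*t + 8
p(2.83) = 97.72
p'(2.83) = 58.94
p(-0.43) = 1.22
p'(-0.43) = 0.26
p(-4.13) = 123.47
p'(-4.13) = -66.34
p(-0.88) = 2.93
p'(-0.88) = -7.84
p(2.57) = 83.00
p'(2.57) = 54.26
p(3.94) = 174.23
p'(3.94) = 78.92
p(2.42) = 75.07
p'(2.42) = 51.56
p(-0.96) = 3.61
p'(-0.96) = -9.28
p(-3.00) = 60.00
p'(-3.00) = -46.00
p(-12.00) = 1203.00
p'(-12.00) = -208.00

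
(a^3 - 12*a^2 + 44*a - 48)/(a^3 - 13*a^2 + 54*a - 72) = (a - 2)/(a - 3)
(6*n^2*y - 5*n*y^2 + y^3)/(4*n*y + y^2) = (6*n^2 - 5*n*y + y^2)/(4*n + y)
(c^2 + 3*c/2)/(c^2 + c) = (c + 3/2)/(c + 1)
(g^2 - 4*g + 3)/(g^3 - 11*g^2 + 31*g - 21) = 1/(g - 7)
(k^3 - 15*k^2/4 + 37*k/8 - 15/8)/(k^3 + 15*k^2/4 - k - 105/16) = 2*(2*k^2 - 5*k + 3)/(4*k^2 + 20*k + 21)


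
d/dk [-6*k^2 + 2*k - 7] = 2 - 12*k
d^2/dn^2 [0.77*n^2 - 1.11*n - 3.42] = 1.54000000000000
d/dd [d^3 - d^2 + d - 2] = 3*d^2 - 2*d + 1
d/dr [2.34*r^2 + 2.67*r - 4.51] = 4.68*r + 2.67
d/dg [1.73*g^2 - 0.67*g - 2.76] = 3.46*g - 0.67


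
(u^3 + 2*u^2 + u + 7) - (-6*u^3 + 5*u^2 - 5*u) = 7*u^3 - 3*u^2 + 6*u + 7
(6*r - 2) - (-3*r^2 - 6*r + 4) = 3*r^2 + 12*r - 6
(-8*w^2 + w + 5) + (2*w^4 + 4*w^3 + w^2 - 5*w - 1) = 2*w^4 + 4*w^3 - 7*w^2 - 4*w + 4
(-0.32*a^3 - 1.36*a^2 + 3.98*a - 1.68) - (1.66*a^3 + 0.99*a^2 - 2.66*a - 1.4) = -1.98*a^3 - 2.35*a^2 + 6.64*a - 0.28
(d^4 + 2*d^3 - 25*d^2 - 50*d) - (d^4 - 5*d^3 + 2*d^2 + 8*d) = 7*d^3 - 27*d^2 - 58*d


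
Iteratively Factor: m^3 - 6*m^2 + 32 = (m - 4)*(m^2 - 2*m - 8) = (m - 4)*(m + 2)*(m - 4)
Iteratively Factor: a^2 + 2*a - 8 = (a - 2)*(a + 4)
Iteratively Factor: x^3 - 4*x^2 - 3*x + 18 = (x + 2)*(x^2 - 6*x + 9) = (x - 3)*(x + 2)*(x - 3)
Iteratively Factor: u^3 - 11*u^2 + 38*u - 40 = (u - 5)*(u^2 - 6*u + 8) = (u - 5)*(u - 4)*(u - 2)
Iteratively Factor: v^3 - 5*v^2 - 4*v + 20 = (v + 2)*(v^2 - 7*v + 10) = (v - 2)*(v + 2)*(v - 5)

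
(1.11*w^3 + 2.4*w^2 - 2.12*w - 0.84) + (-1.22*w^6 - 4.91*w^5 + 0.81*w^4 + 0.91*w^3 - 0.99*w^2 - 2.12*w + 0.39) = -1.22*w^6 - 4.91*w^5 + 0.81*w^4 + 2.02*w^3 + 1.41*w^2 - 4.24*w - 0.45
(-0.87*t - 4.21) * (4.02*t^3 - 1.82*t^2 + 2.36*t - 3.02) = -3.4974*t^4 - 15.3408*t^3 + 5.609*t^2 - 7.3082*t + 12.7142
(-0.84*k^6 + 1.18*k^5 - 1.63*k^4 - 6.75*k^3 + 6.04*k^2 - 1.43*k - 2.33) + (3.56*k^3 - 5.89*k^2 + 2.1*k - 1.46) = -0.84*k^6 + 1.18*k^5 - 1.63*k^4 - 3.19*k^3 + 0.15*k^2 + 0.67*k - 3.79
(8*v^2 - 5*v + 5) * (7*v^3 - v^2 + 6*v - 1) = 56*v^5 - 43*v^4 + 88*v^3 - 43*v^2 + 35*v - 5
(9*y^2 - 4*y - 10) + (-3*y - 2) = 9*y^2 - 7*y - 12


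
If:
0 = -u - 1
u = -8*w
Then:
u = -1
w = 1/8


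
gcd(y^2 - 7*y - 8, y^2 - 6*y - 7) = y + 1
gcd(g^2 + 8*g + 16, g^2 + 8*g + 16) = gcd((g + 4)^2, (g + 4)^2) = g^2 + 8*g + 16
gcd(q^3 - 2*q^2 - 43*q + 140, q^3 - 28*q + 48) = q - 4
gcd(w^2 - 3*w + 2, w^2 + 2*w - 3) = w - 1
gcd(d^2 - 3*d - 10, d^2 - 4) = d + 2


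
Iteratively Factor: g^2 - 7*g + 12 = (g - 4)*(g - 3)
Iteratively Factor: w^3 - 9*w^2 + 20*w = (w)*(w^2 - 9*w + 20) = w*(w - 5)*(w - 4)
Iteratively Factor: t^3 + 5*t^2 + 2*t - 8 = (t - 1)*(t^2 + 6*t + 8) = (t - 1)*(t + 2)*(t + 4)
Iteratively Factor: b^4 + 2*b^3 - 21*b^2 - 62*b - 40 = (b + 2)*(b^3 - 21*b - 20) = (b - 5)*(b + 2)*(b^2 + 5*b + 4) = (b - 5)*(b + 2)*(b + 4)*(b + 1)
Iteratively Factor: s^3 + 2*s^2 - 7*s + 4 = (s - 1)*(s^2 + 3*s - 4) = (s - 1)^2*(s + 4)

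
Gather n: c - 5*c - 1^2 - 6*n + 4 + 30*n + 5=-4*c + 24*n + 8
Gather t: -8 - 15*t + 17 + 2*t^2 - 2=2*t^2 - 15*t + 7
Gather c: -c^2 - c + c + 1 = 1 - c^2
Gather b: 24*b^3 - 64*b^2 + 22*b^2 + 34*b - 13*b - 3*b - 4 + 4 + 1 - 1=24*b^3 - 42*b^2 + 18*b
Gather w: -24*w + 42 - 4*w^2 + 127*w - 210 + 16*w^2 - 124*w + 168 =12*w^2 - 21*w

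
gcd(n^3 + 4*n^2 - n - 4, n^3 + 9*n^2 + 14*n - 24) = n^2 + 3*n - 4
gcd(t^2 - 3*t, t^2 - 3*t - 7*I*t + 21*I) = t - 3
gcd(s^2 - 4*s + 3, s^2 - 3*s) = s - 3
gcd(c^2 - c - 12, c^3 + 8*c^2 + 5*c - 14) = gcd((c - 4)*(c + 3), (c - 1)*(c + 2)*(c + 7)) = 1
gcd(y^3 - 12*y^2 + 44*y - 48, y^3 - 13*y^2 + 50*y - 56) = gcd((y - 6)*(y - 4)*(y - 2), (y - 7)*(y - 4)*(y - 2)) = y^2 - 6*y + 8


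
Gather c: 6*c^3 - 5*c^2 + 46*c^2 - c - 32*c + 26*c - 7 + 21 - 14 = 6*c^3 + 41*c^2 - 7*c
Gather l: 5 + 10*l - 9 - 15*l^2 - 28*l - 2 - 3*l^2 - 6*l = -18*l^2 - 24*l - 6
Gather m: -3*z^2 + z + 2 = -3*z^2 + z + 2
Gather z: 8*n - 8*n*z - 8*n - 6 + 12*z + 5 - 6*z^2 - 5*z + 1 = -6*z^2 + z*(7 - 8*n)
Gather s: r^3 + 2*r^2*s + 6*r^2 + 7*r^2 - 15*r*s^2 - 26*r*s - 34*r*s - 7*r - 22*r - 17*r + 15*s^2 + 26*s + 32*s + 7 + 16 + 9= r^3 + 13*r^2 - 46*r + s^2*(15 - 15*r) + s*(2*r^2 - 60*r + 58) + 32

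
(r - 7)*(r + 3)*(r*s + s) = r^3*s - 3*r^2*s - 25*r*s - 21*s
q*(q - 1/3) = q^2 - q/3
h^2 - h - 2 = (h - 2)*(h + 1)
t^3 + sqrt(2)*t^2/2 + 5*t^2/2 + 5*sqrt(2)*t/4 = t*(t + 5/2)*(t + sqrt(2)/2)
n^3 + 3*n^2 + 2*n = n*(n + 1)*(n + 2)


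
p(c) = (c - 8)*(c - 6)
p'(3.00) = -8.00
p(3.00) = 15.00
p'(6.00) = -2.00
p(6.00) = 0.00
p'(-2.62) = -19.24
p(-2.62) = 91.54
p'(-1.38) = -16.76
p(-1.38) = 69.22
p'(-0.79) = -15.58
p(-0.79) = 59.68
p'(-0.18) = -14.36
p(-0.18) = 50.55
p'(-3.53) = -21.06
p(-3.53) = 109.88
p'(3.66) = -6.68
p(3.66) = 10.16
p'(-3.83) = -21.66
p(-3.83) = 116.29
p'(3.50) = -7.00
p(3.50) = 11.25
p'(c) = 2*c - 14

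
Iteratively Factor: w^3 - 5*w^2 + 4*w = (w)*(w^2 - 5*w + 4) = w*(w - 4)*(w - 1)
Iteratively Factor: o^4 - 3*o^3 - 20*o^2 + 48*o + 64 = (o - 4)*(o^3 + o^2 - 16*o - 16) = (o - 4)^2*(o^2 + 5*o + 4) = (o - 4)^2*(o + 1)*(o + 4)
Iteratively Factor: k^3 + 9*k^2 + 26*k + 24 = (k + 4)*(k^2 + 5*k + 6) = (k + 2)*(k + 4)*(k + 3)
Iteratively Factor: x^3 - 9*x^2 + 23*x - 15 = (x - 1)*(x^2 - 8*x + 15) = (x - 5)*(x - 1)*(x - 3)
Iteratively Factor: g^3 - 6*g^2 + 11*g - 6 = (g - 3)*(g^2 - 3*g + 2) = (g - 3)*(g - 1)*(g - 2)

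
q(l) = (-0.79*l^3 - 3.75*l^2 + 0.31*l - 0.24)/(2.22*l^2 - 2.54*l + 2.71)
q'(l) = (2.54 - 4.44*l)*(-0.79*l^3 - 3.75*l^2 + 0.31*l - 0.24)/(2.22*l^2 - 2.54*l + 2.71)^2 + (-2.37*l^2 - 7.5*l + 0.31)/(2.22*l^2 - 2.54*l + 2.71)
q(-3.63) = -0.32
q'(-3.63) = -0.23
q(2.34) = -3.38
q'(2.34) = -0.41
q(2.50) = -3.44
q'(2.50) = -0.37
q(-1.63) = -0.57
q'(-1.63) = 0.05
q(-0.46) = -0.25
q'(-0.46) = 0.48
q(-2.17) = -0.56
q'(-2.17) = -0.08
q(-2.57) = -0.52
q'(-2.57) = -0.14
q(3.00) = -3.61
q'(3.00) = -0.31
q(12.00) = -6.51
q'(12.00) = -0.34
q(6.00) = -4.51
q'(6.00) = -0.32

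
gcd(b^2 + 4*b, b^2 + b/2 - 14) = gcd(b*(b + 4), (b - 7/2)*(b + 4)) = b + 4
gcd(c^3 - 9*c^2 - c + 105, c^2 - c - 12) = c + 3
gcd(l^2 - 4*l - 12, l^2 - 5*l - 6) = l - 6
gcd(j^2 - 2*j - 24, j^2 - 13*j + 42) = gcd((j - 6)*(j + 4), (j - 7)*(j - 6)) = j - 6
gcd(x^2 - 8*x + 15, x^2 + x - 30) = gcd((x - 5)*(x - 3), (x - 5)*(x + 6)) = x - 5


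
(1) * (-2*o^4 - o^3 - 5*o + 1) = -2*o^4 - o^3 - 5*o + 1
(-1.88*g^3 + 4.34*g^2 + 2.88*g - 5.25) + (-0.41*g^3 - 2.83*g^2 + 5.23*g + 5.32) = -2.29*g^3 + 1.51*g^2 + 8.11*g + 0.0700000000000003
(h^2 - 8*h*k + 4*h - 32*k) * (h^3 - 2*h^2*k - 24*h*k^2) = h^5 - 10*h^4*k + 4*h^4 - 8*h^3*k^2 - 40*h^3*k + 192*h^2*k^3 - 32*h^2*k^2 + 768*h*k^3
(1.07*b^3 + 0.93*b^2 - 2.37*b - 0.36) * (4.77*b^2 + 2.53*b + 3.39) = 5.1039*b^5 + 7.1432*b^4 - 5.3247*b^3 - 4.5606*b^2 - 8.9451*b - 1.2204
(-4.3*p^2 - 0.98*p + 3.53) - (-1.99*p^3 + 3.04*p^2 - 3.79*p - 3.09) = 1.99*p^3 - 7.34*p^2 + 2.81*p + 6.62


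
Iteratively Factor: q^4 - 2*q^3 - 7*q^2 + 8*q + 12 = (q + 1)*(q^3 - 3*q^2 - 4*q + 12) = (q + 1)*(q + 2)*(q^2 - 5*q + 6) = (q - 2)*(q + 1)*(q + 2)*(q - 3)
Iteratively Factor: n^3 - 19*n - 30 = (n + 3)*(n^2 - 3*n - 10) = (n - 5)*(n + 3)*(n + 2)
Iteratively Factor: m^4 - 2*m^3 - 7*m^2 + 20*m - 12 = (m + 3)*(m^3 - 5*m^2 + 8*m - 4) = (m - 2)*(m + 3)*(m^2 - 3*m + 2) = (m - 2)*(m - 1)*(m + 3)*(m - 2)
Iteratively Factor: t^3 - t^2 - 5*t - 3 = (t - 3)*(t^2 + 2*t + 1) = (t - 3)*(t + 1)*(t + 1)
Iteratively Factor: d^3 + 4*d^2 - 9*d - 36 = (d + 3)*(d^2 + d - 12) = (d + 3)*(d + 4)*(d - 3)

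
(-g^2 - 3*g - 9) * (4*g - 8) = -4*g^3 - 4*g^2 - 12*g + 72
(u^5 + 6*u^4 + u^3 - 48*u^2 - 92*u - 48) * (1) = u^5 + 6*u^4 + u^3 - 48*u^2 - 92*u - 48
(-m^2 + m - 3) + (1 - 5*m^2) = -6*m^2 + m - 2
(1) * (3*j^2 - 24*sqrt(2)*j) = 3*j^2 - 24*sqrt(2)*j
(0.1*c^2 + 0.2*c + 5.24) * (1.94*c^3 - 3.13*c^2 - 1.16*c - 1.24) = 0.194*c^5 + 0.075*c^4 + 9.4236*c^3 - 16.7572*c^2 - 6.3264*c - 6.4976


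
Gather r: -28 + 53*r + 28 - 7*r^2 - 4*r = -7*r^2 + 49*r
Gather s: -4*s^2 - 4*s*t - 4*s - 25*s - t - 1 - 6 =-4*s^2 + s*(-4*t - 29) - t - 7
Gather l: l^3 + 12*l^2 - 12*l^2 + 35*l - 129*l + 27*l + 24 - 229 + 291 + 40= l^3 - 67*l + 126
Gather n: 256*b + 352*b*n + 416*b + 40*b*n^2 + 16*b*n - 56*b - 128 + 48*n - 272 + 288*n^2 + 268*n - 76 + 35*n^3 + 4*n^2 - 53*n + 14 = 616*b + 35*n^3 + n^2*(40*b + 292) + n*(368*b + 263) - 462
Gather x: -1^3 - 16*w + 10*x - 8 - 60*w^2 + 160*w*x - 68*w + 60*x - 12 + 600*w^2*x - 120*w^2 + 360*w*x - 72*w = -180*w^2 - 156*w + x*(600*w^2 + 520*w + 70) - 21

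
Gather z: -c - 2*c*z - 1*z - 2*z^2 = -c - 2*z^2 + z*(-2*c - 1)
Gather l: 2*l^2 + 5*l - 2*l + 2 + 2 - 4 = 2*l^2 + 3*l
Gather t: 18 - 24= -6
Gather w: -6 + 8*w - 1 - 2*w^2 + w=-2*w^2 + 9*w - 7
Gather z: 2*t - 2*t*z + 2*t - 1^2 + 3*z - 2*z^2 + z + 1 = 4*t - 2*z^2 + z*(4 - 2*t)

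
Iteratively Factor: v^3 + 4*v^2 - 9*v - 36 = (v + 4)*(v^2 - 9) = (v - 3)*(v + 4)*(v + 3)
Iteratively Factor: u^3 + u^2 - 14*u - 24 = (u + 3)*(u^2 - 2*u - 8) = (u + 2)*(u + 3)*(u - 4)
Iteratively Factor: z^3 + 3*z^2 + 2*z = (z)*(z^2 + 3*z + 2) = z*(z + 2)*(z + 1)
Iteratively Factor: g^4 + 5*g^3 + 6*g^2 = (g + 3)*(g^3 + 2*g^2) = (g + 2)*(g + 3)*(g^2) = g*(g + 2)*(g + 3)*(g)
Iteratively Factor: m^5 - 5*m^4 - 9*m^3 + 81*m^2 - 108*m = (m - 3)*(m^4 - 2*m^3 - 15*m^2 + 36*m) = (m - 3)^2*(m^3 + m^2 - 12*m) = (m - 3)^3*(m^2 + 4*m) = (m - 3)^3*(m + 4)*(m)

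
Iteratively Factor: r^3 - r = (r - 1)*(r^2 + r) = (r - 1)*(r + 1)*(r)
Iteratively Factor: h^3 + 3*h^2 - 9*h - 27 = (h + 3)*(h^2 - 9) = (h + 3)^2*(h - 3)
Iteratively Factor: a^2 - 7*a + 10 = (a - 2)*(a - 5)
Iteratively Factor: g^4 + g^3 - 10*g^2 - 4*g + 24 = (g - 2)*(g^3 + 3*g^2 - 4*g - 12) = (g - 2)*(g + 2)*(g^2 + g - 6) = (g - 2)^2*(g + 2)*(g + 3)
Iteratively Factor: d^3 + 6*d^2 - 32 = (d - 2)*(d^2 + 8*d + 16) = (d - 2)*(d + 4)*(d + 4)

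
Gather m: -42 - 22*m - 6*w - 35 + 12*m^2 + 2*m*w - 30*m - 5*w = 12*m^2 + m*(2*w - 52) - 11*w - 77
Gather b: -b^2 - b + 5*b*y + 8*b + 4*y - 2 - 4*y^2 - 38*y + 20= -b^2 + b*(5*y + 7) - 4*y^2 - 34*y + 18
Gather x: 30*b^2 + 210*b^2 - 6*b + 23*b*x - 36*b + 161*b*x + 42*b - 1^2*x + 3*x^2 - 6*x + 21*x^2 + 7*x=240*b^2 + 184*b*x + 24*x^2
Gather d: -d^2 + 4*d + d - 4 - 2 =-d^2 + 5*d - 6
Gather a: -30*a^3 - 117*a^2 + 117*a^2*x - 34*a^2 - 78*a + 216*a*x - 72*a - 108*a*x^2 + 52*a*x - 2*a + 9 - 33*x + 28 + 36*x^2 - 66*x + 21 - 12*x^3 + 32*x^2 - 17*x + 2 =-30*a^3 + a^2*(117*x - 151) + a*(-108*x^2 + 268*x - 152) - 12*x^3 + 68*x^2 - 116*x + 60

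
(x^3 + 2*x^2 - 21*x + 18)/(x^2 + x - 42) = (x^3 + 2*x^2 - 21*x + 18)/(x^2 + x - 42)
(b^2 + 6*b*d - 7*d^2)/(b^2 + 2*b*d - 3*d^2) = (b + 7*d)/(b + 3*d)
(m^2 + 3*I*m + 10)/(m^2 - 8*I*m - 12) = (m + 5*I)/(m - 6*I)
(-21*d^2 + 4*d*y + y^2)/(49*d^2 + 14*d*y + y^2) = (-3*d + y)/(7*d + y)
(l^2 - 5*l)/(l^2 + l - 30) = l/(l + 6)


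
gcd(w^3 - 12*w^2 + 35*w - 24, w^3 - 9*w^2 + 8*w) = w^2 - 9*w + 8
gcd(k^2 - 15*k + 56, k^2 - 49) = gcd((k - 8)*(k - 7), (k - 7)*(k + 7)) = k - 7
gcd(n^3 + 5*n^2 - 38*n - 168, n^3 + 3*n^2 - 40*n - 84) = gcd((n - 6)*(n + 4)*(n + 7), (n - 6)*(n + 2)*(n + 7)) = n^2 + n - 42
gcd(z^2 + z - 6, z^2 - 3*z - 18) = z + 3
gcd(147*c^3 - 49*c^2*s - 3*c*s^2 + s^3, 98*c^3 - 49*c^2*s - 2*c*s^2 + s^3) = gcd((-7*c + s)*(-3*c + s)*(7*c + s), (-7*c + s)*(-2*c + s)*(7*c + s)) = -49*c^2 + s^2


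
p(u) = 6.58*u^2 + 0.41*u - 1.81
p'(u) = 13.16*u + 0.41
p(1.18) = 7.84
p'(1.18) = 15.94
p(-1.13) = 6.13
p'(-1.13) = -14.46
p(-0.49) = -0.43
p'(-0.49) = -6.04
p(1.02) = 5.45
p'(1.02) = 13.83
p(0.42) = -0.48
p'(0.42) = 5.94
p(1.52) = 14.02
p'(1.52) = 20.41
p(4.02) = 106.17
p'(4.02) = 53.31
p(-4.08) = 106.05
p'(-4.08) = -53.28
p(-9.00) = 527.48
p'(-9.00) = -118.03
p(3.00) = 58.64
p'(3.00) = 39.89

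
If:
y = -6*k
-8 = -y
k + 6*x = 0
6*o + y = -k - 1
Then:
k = -4/3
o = -23/18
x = 2/9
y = 8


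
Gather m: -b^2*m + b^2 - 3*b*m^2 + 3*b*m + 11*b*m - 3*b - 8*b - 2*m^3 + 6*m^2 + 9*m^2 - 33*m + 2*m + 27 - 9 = b^2 - 11*b - 2*m^3 + m^2*(15 - 3*b) + m*(-b^2 + 14*b - 31) + 18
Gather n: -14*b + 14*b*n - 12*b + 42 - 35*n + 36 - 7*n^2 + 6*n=-26*b - 7*n^2 + n*(14*b - 29) + 78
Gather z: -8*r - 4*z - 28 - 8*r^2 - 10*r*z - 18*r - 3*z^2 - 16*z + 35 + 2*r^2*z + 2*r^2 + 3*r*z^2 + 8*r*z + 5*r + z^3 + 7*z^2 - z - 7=-6*r^2 - 21*r + z^3 + z^2*(3*r + 4) + z*(2*r^2 - 2*r - 21)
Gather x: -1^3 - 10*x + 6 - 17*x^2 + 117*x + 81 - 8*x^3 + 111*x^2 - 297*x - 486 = -8*x^3 + 94*x^2 - 190*x - 400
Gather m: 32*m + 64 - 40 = 32*m + 24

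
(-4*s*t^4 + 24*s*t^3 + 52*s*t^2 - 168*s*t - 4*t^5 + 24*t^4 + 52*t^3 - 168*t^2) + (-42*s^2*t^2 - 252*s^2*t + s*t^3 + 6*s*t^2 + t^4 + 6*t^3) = -42*s^2*t^2 - 252*s^2*t - 4*s*t^4 + 25*s*t^3 + 58*s*t^2 - 168*s*t - 4*t^5 + 25*t^4 + 58*t^3 - 168*t^2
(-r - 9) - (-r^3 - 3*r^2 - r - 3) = r^3 + 3*r^2 - 6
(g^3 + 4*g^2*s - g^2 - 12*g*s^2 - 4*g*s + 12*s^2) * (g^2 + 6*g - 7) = g^5 + 4*g^4*s + 5*g^4 - 12*g^3*s^2 + 20*g^3*s - 13*g^3 - 60*g^2*s^2 - 52*g^2*s + 7*g^2 + 156*g*s^2 + 28*g*s - 84*s^2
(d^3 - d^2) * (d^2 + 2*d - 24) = d^5 + d^4 - 26*d^3 + 24*d^2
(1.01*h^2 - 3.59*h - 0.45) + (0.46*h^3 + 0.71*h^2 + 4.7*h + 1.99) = 0.46*h^3 + 1.72*h^2 + 1.11*h + 1.54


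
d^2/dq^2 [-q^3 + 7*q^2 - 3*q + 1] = 14 - 6*q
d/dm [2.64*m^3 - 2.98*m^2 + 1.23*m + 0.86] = 7.92*m^2 - 5.96*m + 1.23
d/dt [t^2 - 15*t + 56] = 2*t - 15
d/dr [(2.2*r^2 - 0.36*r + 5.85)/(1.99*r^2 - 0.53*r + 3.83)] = (-0.4496*r^2 - 6.431*r + 1.7217)/(3.9601*r^4 - 2.1094*r^3 + 15.5243*r^2 - 4.0598*r + 14.6689)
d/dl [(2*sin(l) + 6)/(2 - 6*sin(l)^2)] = (3*sin(l)^2 + 18*sin(l) + 1)*cos(l)/(3*sin(l)^2 - 1)^2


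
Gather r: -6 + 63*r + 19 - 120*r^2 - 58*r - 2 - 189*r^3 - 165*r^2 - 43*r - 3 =-189*r^3 - 285*r^2 - 38*r + 8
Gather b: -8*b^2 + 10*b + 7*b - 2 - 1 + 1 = -8*b^2 + 17*b - 2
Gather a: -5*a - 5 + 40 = 35 - 5*a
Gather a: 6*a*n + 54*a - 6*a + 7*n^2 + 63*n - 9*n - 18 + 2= a*(6*n + 48) + 7*n^2 + 54*n - 16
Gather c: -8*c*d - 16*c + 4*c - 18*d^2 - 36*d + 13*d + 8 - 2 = c*(-8*d - 12) - 18*d^2 - 23*d + 6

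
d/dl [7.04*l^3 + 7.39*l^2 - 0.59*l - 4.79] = 21.12*l^2 + 14.78*l - 0.59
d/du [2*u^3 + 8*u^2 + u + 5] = 6*u^2 + 16*u + 1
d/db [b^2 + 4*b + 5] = 2*b + 4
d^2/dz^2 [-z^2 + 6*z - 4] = -2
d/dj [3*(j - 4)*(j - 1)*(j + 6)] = 9*j^2 + 6*j - 78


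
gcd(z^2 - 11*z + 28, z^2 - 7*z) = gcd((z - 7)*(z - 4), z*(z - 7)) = z - 7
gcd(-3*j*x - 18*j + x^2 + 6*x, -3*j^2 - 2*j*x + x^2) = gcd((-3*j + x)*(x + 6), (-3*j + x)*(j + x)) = -3*j + x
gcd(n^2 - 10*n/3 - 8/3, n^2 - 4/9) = n + 2/3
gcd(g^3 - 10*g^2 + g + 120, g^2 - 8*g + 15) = g - 5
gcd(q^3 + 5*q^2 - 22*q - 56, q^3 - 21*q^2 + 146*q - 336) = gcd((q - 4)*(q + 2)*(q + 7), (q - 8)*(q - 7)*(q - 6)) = 1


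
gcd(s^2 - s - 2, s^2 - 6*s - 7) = s + 1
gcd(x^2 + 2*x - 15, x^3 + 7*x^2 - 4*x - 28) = 1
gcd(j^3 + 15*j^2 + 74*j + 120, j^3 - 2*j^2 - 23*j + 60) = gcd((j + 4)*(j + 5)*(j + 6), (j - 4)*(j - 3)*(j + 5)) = j + 5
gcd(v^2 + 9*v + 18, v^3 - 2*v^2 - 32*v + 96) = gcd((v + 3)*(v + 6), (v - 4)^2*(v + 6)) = v + 6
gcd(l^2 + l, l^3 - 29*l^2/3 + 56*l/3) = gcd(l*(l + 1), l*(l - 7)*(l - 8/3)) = l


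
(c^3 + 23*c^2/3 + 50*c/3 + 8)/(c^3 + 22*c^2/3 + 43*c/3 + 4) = (3*c + 2)/(3*c + 1)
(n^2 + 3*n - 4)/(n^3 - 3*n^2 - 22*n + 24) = 1/(n - 6)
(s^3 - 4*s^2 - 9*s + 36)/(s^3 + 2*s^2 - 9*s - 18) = (s - 4)/(s + 2)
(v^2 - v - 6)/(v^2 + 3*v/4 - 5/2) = 4*(v - 3)/(4*v - 5)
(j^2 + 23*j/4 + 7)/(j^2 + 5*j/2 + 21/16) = 4*(j + 4)/(4*j + 3)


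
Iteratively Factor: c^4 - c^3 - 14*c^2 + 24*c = (c - 2)*(c^3 + c^2 - 12*c) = c*(c - 2)*(c^2 + c - 12) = c*(c - 2)*(c + 4)*(c - 3)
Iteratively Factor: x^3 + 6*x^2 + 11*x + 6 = (x + 1)*(x^2 + 5*x + 6) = (x + 1)*(x + 3)*(x + 2)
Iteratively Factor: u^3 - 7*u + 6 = (u - 2)*(u^2 + 2*u - 3) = (u - 2)*(u + 3)*(u - 1)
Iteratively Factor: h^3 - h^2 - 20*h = (h)*(h^2 - h - 20) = h*(h + 4)*(h - 5)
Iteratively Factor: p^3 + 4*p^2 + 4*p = (p)*(p^2 + 4*p + 4) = p*(p + 2)*(p + 2)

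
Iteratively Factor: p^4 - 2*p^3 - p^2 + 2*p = (p)*(p^3 - 2*p^2 - p + 2) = p*(p - 1)*(p^2 - p - 2) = p*(p - 1)*(p + 1)*(p - 2)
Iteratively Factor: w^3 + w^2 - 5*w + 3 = (w - 1)*(w^2 + 2*w - 3) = (w - 1)^2*(w + 3)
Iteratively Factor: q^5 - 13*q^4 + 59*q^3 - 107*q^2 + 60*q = (q - 1)*(q^4 - 12*q^3 + 47*q^2 - 60*q) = (q - 3)*(q - 1)*(q^3 - 9*q^2 + 20*q) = (q - 5)*(q - 3)*(q - 1)*(q^2 - 4*q) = q*(q - 5)*(q - 3)*(q - 1)*(q - 4)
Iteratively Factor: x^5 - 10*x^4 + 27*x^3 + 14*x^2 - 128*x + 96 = (x - 1)*(x^4 - 9*x^3 + 18*x^2 + 32*x - 96) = (x - 4)*(x - 1)*(x^3 - 5*x^2 - 2*x + 24) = (x - 4)*(x - 1)*(x + 2)*(x^2 - 7*x + 12) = (x - 4)*(x - 3)*(x - 1)*(x + 2)*(x - 4)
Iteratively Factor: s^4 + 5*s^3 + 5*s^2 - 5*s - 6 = (s + 2)*(s^3 + 3*s^2 - s - 3) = (s - 1)*(s + 2)*(s^2 + 4*s + 3) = (s - 1)*(s + 2)*(s + 3)*(s + 1)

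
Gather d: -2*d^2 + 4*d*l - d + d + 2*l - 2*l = -2*d^2 + 4*d*l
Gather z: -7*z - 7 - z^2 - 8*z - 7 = -z^2 - 15*z - 14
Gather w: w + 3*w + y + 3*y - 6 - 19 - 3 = 4*w + 4*y - 28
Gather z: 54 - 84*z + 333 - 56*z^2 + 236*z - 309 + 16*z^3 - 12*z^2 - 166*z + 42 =16*z^3 - 68*z^2 - 14*z + 120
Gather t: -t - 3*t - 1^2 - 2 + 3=-4*t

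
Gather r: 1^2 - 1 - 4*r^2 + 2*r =-4*r^2 + 2*r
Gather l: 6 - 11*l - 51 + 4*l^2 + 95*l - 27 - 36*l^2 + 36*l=-32*l^2 + 120*l - 72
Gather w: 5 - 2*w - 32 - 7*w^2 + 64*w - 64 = -7*w^2 + 62*w - 91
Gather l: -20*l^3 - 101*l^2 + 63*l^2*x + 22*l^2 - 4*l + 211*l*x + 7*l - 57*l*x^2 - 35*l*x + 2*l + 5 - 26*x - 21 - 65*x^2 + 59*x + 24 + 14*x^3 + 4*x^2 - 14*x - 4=-20*l^3 + l^2*(63*x - 79) + l*(-57*x^2 + 176*x + 5) + 14*x^3 - 61*x^2 + 19*x + 4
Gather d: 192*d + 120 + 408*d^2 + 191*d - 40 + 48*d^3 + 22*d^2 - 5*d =48*d^3 + 430*d^2 + 378*d + 80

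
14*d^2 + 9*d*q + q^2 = (2*d + q)*(7*d + q)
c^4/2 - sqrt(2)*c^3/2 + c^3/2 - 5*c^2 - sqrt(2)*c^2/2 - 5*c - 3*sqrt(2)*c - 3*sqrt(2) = (c/2 + sqrt(2)/2)*(c + 1)*(c - 3*sqrt(2))*(c + sqrt(2))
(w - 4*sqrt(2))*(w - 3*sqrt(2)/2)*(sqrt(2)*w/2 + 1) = sqrt(2)*w^3/2 - 9*w^2/2 + sqrt(2)*w/2 + 12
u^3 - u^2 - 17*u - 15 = (u - 5)*(u + 1)*(u + 3)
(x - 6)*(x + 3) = x^2 - 3*x - 18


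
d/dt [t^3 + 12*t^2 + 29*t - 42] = 3*t^2 + 24*t + 29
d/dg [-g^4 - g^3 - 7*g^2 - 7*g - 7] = -4*g^3 - 3*g^2 - 14*g - 7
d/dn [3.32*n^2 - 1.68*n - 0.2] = 6.64*n - 1.68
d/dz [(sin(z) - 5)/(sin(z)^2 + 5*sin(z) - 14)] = (-sin(z)^2 + 10*sin(z) + 11)*cos(z)/(sin(z)^2 + 5*sin(z) - 14)^2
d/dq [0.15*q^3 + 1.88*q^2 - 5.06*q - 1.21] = 0.45*q^2 + 3.76*q - 5.06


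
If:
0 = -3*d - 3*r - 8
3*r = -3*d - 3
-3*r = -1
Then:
No Solution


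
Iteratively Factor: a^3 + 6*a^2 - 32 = (a + 4)*(a^2 + 2*a - 8) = (a + 4)^2*(a - 2)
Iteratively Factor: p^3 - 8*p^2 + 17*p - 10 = (p - 2)*(p^2 - 6*p + 5) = (p - 5)*(p - 2)*(p - 1)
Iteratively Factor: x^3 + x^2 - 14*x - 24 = (x + 3)*(x^2 - 2*x - 8) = (x + 2)*(x + 3)*(x - 4)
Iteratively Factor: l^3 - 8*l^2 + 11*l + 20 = (l + 1)*(l^2 - 9*l + 20) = (l - 5)*(l + 1)*(l - 4)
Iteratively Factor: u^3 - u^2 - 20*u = (u + 4)*(u^2 - 5*u) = (u - 5)*(u + 4)*(u)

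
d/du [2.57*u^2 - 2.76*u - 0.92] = 5.14*u - 2.76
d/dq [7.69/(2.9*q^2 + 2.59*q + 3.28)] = (-44.602*q - 19.9171)/(2.9*q^2 + 2.59*q + 3.28)^2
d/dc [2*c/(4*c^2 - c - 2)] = 2*(4*c^2 - c*(8*c - 1) - c - 2)/(-4*c^2 + c + 2)^2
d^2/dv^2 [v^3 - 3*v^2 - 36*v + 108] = 6*v - 6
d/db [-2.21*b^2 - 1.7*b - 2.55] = -4.42*b - 1.7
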